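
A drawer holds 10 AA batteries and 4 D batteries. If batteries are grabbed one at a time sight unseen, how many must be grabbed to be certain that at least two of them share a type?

3

The worst case takes 1 battery of each type without reaching 2 of any: 2 × 1 = 2.
The next battery must bring some type to 2, so 2 + 1 = 3.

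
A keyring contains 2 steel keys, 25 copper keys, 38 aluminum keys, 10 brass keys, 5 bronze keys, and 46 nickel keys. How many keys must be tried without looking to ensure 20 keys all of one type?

Treat the 6 types as pigeonholes.
In the worst case we take at most 19 of each type, but all 2 steel, all 10 brass, and all 5 bronze (fewer than 19), giving 2 + 19 + 19 + 10 + 5 + 19 = 74.
One more key then forces some type to 20, so 74 + 1 = 75.

75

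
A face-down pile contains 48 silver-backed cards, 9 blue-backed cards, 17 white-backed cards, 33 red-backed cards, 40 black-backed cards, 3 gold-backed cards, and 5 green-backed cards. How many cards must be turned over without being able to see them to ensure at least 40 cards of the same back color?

146

Treat the 7 back colors as pigeonholes.
In the worst case we take at most 39 of each back color, but all 9 blue-backed, all 17 white-backed, all 33 red-backed, all 3 gold-backed, and all 5 green-backed (fewer than 39), giving 39 + 9 + 17 + 33 + 39 + 3 + 5 = 145.
One more card then forces some back color to 40, so 145 + 1 = 146.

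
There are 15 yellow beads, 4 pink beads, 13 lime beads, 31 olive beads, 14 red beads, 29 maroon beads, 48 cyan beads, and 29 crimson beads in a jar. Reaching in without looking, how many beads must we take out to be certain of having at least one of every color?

The hardest color to obtain is pink: we could draw every other bead first — 183 − 4 = 179 beads — without a single pink one.
The next draw must be pink, so 179 + 1 = 180.

180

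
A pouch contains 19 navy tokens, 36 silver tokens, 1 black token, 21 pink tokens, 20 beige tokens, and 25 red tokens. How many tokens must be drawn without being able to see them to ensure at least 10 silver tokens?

96

The worst case draws every non-silver token first: 19 + 1 + 21 + 20 + 25 = 86.
The next 10 draws are then forced to be silver, giving 86 + 10 = 96.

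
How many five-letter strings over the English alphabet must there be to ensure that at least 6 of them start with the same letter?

There are 26 possible first letters acting as pigeonholes.
With 26 × 5 = 130 five-letter strings over the English alphabet we could place exactly 5 in each, with no class reaching 6.
One more forces some class to hold 6, so 130 + 1 = 131.

131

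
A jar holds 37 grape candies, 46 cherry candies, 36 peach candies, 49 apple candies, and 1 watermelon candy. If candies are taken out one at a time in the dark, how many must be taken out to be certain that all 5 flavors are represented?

169

The hardest flavor to obtain is watermelon: we could draw every other candy first — 169 − 1 = 168 candies — without a single watermelon one.
The next draw must be watermelon, so 168 + 1 = 169.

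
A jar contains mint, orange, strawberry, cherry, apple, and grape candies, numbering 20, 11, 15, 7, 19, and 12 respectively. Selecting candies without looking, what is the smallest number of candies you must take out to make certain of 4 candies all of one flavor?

19

Treat the 6 flavors as pigeonholes.
The worst case takes 3 candies of each flavor without reaching 4 of any: 6 × 3 = 18.
The next candy must bring some flavor to 4, so 18 + 1 = 19.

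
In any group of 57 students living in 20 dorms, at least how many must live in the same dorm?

The 57 students fall into 20 dorms.
If each of the 20 dorms held at most 2, the total would be at most 20 × 2 = 40 < 57, a contradiction.
So at least one holds ⌈57/20⌉ = 3.

3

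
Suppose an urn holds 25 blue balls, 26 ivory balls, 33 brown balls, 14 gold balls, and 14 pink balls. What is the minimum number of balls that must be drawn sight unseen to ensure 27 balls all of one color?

In the worst case we take at most 26 of each color, but all 25 blue, all 14 gold, and all 14 pink (fewer than 26), giving 25 + 26 + 26 + 14 + 14 = 105.
One more ball then forces some color to 27, so 105 + 1 = 106.

106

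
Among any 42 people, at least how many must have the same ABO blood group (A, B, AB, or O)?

11

The 42 people fall into 4 ABO blood groups.
If each of the 4 ABO blood groups held at most 10, the total would be at most 4 × 10 = 40 < 42, a contradiction.
So at least one holds ⌈42/4⌉ = 11.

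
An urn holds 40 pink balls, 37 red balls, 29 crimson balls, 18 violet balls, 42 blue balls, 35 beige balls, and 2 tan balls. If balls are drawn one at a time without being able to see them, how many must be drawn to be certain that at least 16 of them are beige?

The worst case draws every non-beige ball first: 40 + 37 + 29 + 18 + 42 + 2 = 168.
The next 16 draws are then forced to be beige, giving 168 + 16 = 184.

184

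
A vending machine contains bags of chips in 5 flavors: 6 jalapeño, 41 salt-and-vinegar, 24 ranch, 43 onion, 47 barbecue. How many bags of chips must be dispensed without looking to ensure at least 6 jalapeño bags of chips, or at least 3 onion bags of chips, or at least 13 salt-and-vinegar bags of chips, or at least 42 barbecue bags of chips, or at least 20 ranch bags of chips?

80

Each of the 5 flavors has its own threshold; avoid all of them simultaneously.
The worst case stops just short of every target: 5 jalapeño, 12 salt-and-vinegar, 19 ranch, 2 onion, 41 barbecue — 5 + 12 + 19 + 2 + 41 = 79 bags of chips.
One more bag of chips must push some flavor to its target, so 79 + 1 = 80.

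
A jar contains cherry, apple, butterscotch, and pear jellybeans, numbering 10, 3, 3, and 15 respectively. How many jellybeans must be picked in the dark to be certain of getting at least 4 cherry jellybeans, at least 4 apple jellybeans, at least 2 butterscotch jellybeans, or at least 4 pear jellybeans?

11

The worst case stops just short of every target: 3 cherry, 3 apple, 1 butterscotch, 3 pear — 3 + 3 + 1 + 3 = 10 jellybeans.
One more jellybean must push some flavor to its target, so 10 + 1 = 11.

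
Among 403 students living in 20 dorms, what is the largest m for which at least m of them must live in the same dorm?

21

The 403 students fall into 20 dorms.
If each of the 20 dorms held at most 20, the total would be at most 20 × 20 = 400 < 403, a contradiction.
So at least one holds ⌈403/20⌉ = 21.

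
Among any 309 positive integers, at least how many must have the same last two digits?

If each of the 100 possible two-digit endings held at most 3, the total would be at most 100 × 3 = 300 < 309, a contradiction.
So at least one holds ⌈309/100⌉ = 4.

4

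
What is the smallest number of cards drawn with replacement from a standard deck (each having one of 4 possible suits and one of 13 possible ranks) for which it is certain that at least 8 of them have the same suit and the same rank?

365

There are 4 × 13 = 52 (suit, rank) combinations acting as pigeonholes.
With 52 × 7 = 364 cards drawn with replacement from a standard deck we could place exactly 7 in each, with no (suit, rank) pair reaching 8.
One more forces some (suit, rank) pair to hold 8, so 364 + 1 = 365.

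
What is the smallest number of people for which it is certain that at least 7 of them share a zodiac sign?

73

There are 12 zodiac signs acting as pigeonholes.
With 12 × 6 = 72 people we could place exactly 6 in each, with no class reaching 7.
One more forces some class to hold 7, so 72 + 1 = 73.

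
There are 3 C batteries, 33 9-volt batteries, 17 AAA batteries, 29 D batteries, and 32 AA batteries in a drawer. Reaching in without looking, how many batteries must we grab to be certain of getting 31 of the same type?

Treat the 5 types as pigeonholes.
In the worst case we take at most 30 of each type, but all 3 C, all 17 AAA, and all 29 D (fewer than 30), giving 3 + 30 + 17 + 29 + 30 = 109.
One more battery then forces some type to 31, so 109 + 1 = 110.

110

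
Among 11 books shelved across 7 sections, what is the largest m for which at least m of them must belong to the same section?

The 11 books fall into 7 sections.
If each of the 7 sections held at most 1, the total would be at most 7 × 1 = 7 < 11, a contradiction.
So at least one holds ⌈11/7⌉ = 2.

2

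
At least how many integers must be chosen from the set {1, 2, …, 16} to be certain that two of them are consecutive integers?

9

Partition {1, …, 16} into 8 pairs: {1,2}, {3,4}, …, {15,16}.
Choosing 8 integers — say the 8 even numbers 2, 4, …, 16 — takes one from each pair and avoids the property.
Choosing 9 forces two into the same pair by pigeonhole, and those are consecutive. So 9.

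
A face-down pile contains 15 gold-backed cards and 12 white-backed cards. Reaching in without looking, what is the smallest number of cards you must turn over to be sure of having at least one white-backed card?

16

The worst case draws every non-white-backed card first: 15.
The next draw is then forced to be white-backed, giving 15 + 1 = 16.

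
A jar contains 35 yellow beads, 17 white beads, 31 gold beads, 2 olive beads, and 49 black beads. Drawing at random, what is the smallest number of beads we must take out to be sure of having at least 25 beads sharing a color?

92

In the worst case we take at most 24 of each color, but all 17 white and all 2 olive (fewer than 24), giving 24 + 17 + 24 + 2 + 24 = 91.
One more bead then forces some color to 25, so 91 + 1 = 92.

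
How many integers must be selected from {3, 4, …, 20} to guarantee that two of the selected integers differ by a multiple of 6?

Group the integers by remainder mod 6; there are 6 residue classes, each nonempty in this range.
Choosing one from each class (6 integers) avoids any shared remainder.
One more choice must repeat a class, so two differ by a multiple of 6. Hence 6 + 1 = 7.

7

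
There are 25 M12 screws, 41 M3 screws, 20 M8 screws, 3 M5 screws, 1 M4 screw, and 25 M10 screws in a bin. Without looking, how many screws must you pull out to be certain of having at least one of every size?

115

The hardest size to obtain is M4: we could draw every other screw first — 115 − 1 = 114 screws — without a single M4 one.
The next draw must be M4, so 114 + 1 = 115.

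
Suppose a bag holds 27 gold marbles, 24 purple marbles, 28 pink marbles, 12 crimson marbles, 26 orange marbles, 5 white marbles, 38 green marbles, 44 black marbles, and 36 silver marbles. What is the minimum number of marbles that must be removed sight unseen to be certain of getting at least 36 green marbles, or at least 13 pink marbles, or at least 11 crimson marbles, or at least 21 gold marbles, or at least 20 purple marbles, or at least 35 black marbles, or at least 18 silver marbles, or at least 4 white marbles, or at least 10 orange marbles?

160

Each of the 9 colors has its own threshold; avoid all of them simultaneously.
The worst case stops just short of every target: 20 gold, 19 purple, 12 pink, 10 crimson, 9 orange, 3 white, 35 green, 34 black, 17 silver — 20 + 19 + 12 + 10 + 9 + 3 + 35 + 34 + 17 = 159 marbles.
One more marble must push some color to its target, so 159 + 1 = 160.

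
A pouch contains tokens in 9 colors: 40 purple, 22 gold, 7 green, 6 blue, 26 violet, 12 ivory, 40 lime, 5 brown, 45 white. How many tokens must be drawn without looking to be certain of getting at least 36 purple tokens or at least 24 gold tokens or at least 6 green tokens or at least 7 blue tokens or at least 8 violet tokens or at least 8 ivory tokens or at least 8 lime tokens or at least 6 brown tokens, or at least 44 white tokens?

The worst case stops just short of every target: 35 purple, all 22 gold, 5 green, 6 blue, 7 violet, 7 ivory, 7 lime, 5 brown, 43 white — 35 + 22 + 5 + 6 + 7 + 7 + 7 + 5 + 43 = 137 tokens.
One more token must push some color to its target, so 137 + 1 = 138.

138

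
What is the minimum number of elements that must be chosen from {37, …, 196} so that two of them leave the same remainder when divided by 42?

Group the integers by remainder mod 42; there are 42 residue classes, each nonempty in this range.
Choosing one from each class (42 integers) avoids any shared remainder.
One more choice must repeat a class, so two differ by a multiple of 42. Hence 42 + 1 = 43.

43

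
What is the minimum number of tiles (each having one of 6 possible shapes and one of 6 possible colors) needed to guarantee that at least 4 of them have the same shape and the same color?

109

There are 6 × 6 = 36 (shape, color) combinations acting as pigeonholes.
With 36 × 3 = 108 tiles we could place exactly 3 in each, with no (shape, color) pair reaching 4.
One more forces some (shape, color) pair to hold 4, so 108 + 1 = 109.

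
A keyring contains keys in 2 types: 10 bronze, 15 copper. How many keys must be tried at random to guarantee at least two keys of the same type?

Treat the 2 types as pigeonholes.
The worst case takes 1 key of each type without reaching 2 of any: 2 × 1 = 2.
The next key must bring some type to 2, so 2 + 1 = 3.

3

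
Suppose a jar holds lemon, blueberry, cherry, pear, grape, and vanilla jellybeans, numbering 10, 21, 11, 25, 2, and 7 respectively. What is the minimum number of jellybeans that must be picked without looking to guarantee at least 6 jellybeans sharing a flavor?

In the worst case we take at most 5 of each flavor, but all 2 grape (fewer than 5), giving 5 + 5 + 5 + 5 + 2 + 5 = 27.
One more jellybean then forces some flavor to 6, so 27 + 1 = 28.

28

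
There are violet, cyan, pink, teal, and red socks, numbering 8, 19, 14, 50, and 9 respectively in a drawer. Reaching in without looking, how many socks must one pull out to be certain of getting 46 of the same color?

In the worst case we take at most 45 of each color, but all 8 violet, all 19 cyan, all 14 pink, and all 9 red (fewer than 45), giving 8 + 19 + 14 + 45 + 9 = 95.
One more sock then forces some color to 46, so 95 + 1 = 96.

96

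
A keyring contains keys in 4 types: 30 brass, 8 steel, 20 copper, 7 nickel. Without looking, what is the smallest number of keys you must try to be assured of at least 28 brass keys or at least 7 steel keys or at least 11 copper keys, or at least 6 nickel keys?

The worst case stops just short of every target: 27 brass, 6 steel, 10 copper, 5 nickel — 27 + 6 + 10 + 5 = 48 keys.
One more key must push some type to its target, so 48 + 1 = 49.

49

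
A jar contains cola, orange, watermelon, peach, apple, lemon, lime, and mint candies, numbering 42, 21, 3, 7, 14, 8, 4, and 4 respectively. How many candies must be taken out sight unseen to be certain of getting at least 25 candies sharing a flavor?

86

Treat the 8 flavors as pigeonholes.
In the worst case we take at most 24 of each flavor, but all 21 orange, all 3 watermelon, all 7 peach, all 14 apple, all 8 lemon, all 4 lime, and all 4 mint (fewer than 24), giving 24 + 21 + 3 + 7 + 14 + 8 + 4 + 4 = 85.
One more candy then forces some flavor to 25, so 85 + 1 = 86.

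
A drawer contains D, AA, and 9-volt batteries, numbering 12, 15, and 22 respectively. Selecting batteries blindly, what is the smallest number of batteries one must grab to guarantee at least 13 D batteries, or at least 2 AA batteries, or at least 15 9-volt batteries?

28

The worst case stops just short of every target: 12 D, 1 AA, 14 9-volt — 12 + 1 + 14 = 27 batteries.
One more battery must push some type to its target, so 27 + 1 = 28.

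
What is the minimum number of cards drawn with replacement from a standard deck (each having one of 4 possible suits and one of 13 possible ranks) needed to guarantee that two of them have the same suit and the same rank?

53

There are 4 × 13 = 52 (suit, rank) combinations acting as pigeonholes.
With 52 cards drawn with replacement from a standard deck we could place one in each, avoiding any repeat.
One more forces some (suit, rank) pair to hold 2, so 52 + 1 = 53.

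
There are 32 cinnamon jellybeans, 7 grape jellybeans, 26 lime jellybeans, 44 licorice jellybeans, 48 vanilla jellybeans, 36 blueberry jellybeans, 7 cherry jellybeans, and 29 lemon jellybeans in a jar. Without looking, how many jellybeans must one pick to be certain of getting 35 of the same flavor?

Treat the 8 flavors as pigeonholes.
In the worst case we take at most 34 of each flavor, but all 32 cinnamon, all 7 grape, all 26 lime, all 7 cherry, and all 29 lemon (fewer than 34), giving 32 + 7 + 26 + 34 + 34 + 34 + 7 + 29 = 203.
One more jellybean then forces some flavor to 35, so 203 + 1 = 204.

204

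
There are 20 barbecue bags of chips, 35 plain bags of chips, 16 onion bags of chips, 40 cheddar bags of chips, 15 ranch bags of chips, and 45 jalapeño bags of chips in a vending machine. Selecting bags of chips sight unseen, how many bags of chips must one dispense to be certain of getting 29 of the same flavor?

136

In the worst case we take at most 28 of each flavor, but all 20 barbecue, all 16 onion, and all 15 ranch (fewer than 28), giving 20 + 28 + 16 + 28 + 15 + 28 = 135.
One more bag of chips then forces some flavor to 29, so 135 + 1 = 136.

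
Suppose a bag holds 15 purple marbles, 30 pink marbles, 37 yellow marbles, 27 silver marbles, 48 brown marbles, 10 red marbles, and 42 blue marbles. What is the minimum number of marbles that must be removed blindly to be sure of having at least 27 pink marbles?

The worst case draws every non-pink marble first: 15 + 37 + 27 + 48 + 10 + 42 = 179.
The next 27 draws are then forced to be pink, giving 179 + 27 = 206.

206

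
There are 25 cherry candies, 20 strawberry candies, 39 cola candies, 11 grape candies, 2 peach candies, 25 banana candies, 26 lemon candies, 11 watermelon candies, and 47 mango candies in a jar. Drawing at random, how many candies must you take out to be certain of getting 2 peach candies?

206

The worst case draws every non-peach candy first: 25 + 20 + 39 + 11 + 25 + 26 + 11 + 47 = 204.
The next 2 draws are then forced to be peach, giving 204 + 2 = 206.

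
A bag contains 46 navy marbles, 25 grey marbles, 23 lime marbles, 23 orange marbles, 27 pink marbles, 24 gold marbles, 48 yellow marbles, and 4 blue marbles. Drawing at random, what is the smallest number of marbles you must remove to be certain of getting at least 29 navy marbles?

The worst case draws every non-navy marble first: 25 + 23 + 23 + 27 + 24 + 48 + 4 = 174.
The next 29 draws are then forced to be navy, giving 174 + 29 = 203.

203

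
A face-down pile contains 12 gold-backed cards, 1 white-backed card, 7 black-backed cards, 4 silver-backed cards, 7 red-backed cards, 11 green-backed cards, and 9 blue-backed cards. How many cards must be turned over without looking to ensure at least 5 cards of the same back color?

26

Treat the 7 back colors as pigeonholes.
In the worst case we take at most 4 of each back color, but all 1 white-backed (fewer than 4), giving 4 + 1 + 4 + 4 + 4 + 4 + 4 = 25.
One more card then forces some back color to 5, so 25 + 1 = 26.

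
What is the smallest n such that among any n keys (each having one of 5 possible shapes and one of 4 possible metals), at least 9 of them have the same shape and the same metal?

There are 5 × 4 = 20 (shape, metal) combinations acting as pigeonholes.
With 20 × 8 = 160 keys we could place exactly 8 in each, with no (shape, metal) pair reaching 9.
One more forces some (shape, metal) pair to hold 9, so 160 + 1 = 161.

161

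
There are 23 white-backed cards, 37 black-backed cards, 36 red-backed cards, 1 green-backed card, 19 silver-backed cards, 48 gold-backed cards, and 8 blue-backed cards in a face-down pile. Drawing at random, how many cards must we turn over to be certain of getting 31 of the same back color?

In the worst case we take at most 30 of each back color, but all 23 white-backed, all 1 green-backed, all 19 silver-backed, and all 8 blue-backed (fewer than 30), giving 23 + 30 + 30 + 1 + 19 + 30 + 8 = 141.
One more card then forces some back color to 31, so 141 + 1 = 142.

142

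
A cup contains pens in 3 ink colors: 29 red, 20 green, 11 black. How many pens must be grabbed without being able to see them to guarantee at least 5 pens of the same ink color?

13

The worst case takes 4 pens of each ink color without reaching 5 of any: 3 × 4 = 12.
The next pen must bring some ink color to 5, so 12 + 1 = 13.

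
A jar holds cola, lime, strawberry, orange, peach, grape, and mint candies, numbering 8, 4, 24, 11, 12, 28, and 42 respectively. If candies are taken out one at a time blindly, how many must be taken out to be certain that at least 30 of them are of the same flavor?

Treat the 7 flavors as pigeonholes.
In the worst case we take at most 29 of each flavor, but all 8 cola, all 4 lime, all 24 strawberry, all 11 orange, all 12 peach, and all 28 grape (fewer than 29), giving 8 + 4 + 24 + 11 + 12 + 28 + 29 = 116.
One more candy then forces some flavor to 30, so 116 + 1 = 117.

117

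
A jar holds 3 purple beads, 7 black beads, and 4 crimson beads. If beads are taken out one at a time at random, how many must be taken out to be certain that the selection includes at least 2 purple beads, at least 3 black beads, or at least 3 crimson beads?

6

Each of the 3 colors has its own threshold; avoid all of them simultaneously.
The worst case stops just short of every target: 1 purple, 2 black, 2 crimson — 1 + 2 + 2 = 5 beads.
One more bead must push some color to its target, so 5 + 1 = 6.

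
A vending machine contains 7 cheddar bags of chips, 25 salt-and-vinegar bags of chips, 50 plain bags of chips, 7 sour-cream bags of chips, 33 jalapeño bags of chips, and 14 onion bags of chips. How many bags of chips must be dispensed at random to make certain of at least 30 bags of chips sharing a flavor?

Treat the 6 flavors as pigeonholes.
In the worst case we take at most 29 of each flavor, but all 7 cheddar, all 25 salt-and-vinegar, all 7 sour-cream, and all 14 onion (fewer than 29), giving 7 + 25 + 29 + 7 + 29 + 14 = 111.
One more bag of chips then forces some flavor to 30, so 111 + 1 = 112.

112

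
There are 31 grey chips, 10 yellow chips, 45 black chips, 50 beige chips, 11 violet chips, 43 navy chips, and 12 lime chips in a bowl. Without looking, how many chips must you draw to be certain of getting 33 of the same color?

161

In the worst case we take at most 32 of each color, but all 31 grey, all 10 yellow, all 11 violet, and all 12 lime (fewer than 32), giving 31 + 10 + 32 + 32 + 11 + 32 + 12 = 160.
One more chip then forces some color to 33, so 160 + 1 = 161.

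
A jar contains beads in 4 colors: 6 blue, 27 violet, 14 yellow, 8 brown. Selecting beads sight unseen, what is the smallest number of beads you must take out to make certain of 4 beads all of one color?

13

The worst case takes 3 beads of each color without reaching 4 of any: 4 × 3 = 12.
The next bead must bring some color to 4, so 12 + 1 = 13.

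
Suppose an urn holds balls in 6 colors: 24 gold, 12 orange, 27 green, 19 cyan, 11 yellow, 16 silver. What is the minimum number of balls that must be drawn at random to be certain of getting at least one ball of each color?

99

The hardest color to obtain is yellow: we could draw every other ball first — 109 − 11 = 98 balls — without a single yellow one.
The next draw must be yellow, so 98 + 1 = 99.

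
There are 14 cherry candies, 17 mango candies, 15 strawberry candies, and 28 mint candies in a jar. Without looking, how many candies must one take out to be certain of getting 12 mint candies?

To avoid mint candies as long as possible, exhaust the other 3 flavors first.
The worst case draws every non-mint candy first: 14 + 17 + 15 = 46.
The next 12 draws are then forced to be mint, giving 46 + 12 = 58.

58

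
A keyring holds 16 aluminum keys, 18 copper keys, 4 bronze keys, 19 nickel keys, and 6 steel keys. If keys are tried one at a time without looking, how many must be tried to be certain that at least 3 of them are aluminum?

50

The worst case draws every non-aluminum key first: 18 + 4 + 19 + 6 = 47.
The next 3 draws are then forced to be aluminum, giving 47 + 3 = 50.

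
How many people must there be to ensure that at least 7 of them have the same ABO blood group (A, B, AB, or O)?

25

There are 4 ABO blood groups acting as pigeonholes.
With 4 × 6 = 24 people we could place exactly 6 in each, with no class reaching 7.
One more forces some class to hold 7, so 24 + 1 = 25.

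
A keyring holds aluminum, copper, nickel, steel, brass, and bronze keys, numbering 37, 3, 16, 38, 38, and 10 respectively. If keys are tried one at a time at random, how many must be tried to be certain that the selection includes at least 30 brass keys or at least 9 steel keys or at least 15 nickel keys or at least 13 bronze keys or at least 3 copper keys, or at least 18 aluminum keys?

81

The worst case stops just short of every target: 17 aluminum, 2 copper, 14 nickel, 8 steel, 29 brass, all 10 bronze — 17 + 2 + 14 + 8 + 29 + 10 = 80 keys.
One more key must push some type to its target, so 80 + 1 = 81.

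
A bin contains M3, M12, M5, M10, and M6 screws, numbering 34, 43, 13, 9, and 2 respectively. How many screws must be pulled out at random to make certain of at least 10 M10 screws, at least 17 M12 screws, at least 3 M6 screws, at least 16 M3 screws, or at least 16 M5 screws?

Each of the 5 sizes has its own threshold; avoid all of them simultaneously.
The worst case stops just short of every target: 15 M3, 16 M12, all 13 M5, 9 M10, 2 M6 — 15 + 16 + 13 + 9 + 2 = 55 screws.
One more screw must push some size to its target, so 55 + 1 = 56.

56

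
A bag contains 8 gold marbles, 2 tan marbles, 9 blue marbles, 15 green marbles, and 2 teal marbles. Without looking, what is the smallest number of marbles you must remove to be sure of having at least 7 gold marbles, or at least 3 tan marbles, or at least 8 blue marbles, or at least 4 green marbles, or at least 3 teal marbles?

21

The worst case stops just short of every target: 6 gold, 2 tan, 7 blue, 3 green, 2 teal — 6 + 2 + 7 + 3 + 2 = 20 marbles.
One more marble must push some color to its target, so 20 + 1 = 21.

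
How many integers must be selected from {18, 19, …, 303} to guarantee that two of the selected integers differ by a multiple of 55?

Use the pigeonhole principle on residue classes: group the integers by remainder mod 55; there are 55 residue classes, each nonempty in this range.
Choosing one from each class (55 integers) avoids any shared remainder.
One more choice must repeat a class, so two differ by a multiple of 55. Hence 55 + 1 = 56.

56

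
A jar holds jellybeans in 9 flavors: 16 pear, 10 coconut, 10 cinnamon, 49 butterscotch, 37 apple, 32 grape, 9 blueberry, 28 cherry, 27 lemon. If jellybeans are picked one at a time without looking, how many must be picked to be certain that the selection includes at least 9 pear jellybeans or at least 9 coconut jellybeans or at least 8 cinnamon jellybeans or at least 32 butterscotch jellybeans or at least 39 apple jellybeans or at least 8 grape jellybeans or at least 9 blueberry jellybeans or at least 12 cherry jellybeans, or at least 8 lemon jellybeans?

125

Each of the 9 flavors has its own threshold; avoid all of them simultaneously.
The worst case stops just short of every target: 8 pear, 8 coconut, 7 cinnamon, 31 butterscotch, all 37 apple, 7 grape, 8 blueberry, 11 cherry, 7 lemon — 8 + 8 + 7 + 31 + 37 + 7 + 8 + 11 + 7 = 124 jellybeans.
One more jellybean must push some flavor to its target, so 124 + 1 = 125.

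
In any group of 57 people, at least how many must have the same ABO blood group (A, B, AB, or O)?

There are 4 ABO blood groups, which serve as the pigeonholes.
If each of the 4 ABO blood groups held at most 14, the total would be at most 4 × 14 = 56 < 57, a contradiction.
So at least one holds ⌈57/4⌉ = 15.

15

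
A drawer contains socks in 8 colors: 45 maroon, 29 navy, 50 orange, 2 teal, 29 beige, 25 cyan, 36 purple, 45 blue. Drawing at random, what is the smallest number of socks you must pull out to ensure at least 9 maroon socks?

225

The worst case draws every non-maroon sock first: 29 + 50 + 2 + 29 + 25 + 36 + 45 = 216.
The next 9 draws are then forced to be maroon, giving 216 + 9 = 225.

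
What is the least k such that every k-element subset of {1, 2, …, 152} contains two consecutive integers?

Partition {1, …, 152} into 76 pairs: {1,2}, {3,4}, …, {151,152}.
Choosing 76 integers — say the 76 even numbers 2, 4, …, 152 — takes one from each pair and avoids the property.
Choosing 77 forces two into the same pair by pigeonhole, and those are consecutive. So 77.

77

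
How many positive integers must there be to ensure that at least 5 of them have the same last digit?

41

There are 10 possible last digits acting as pigeonholes.
With 10 × 4 = 40 positive integers we could place exactly 4 in each, with no class reaching 5.
One more forces some class to hold 5, so 40 + 1 = 41.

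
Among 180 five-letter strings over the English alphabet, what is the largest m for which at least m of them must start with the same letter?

There are 26 possible first letters, which serve as the pigeonholes.
If each of the 26 possible first letters held at most 6, the total would be at most 26 × 6 = 156 < 180, a contradiction.
So at least one holds ⌈180/26⌉ = 7.

7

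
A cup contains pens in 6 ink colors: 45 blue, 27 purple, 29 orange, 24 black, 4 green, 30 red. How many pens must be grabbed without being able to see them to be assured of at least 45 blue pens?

159

To avoid blue pens as long as possible, exhaust the other 5 ink colors first.
The worst case draws every non-blue pen first: 27 + 29 + 24 + 4 + 30 = 114.
The next 45 draws are then forced to be blue, giving 114 + 45 = 159.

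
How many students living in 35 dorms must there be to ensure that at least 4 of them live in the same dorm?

There are 35 dorms acting as pigeonholes.
With 35 × 3 = 105 students we could place exactly 3 in each, with no class reaching 4.
One more forces some class to hold 4, so 105 + 1 = 106.

106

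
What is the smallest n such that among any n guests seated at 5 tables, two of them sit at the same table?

6

There are 5 tables acting as pigeonholes.
With 5 guests we could place one in each, avoiding any repeat.
One more forces some class to hold 2, so 5 + 1 = 6.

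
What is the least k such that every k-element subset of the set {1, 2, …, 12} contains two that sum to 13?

Partition {1, …, 12} into 6 pairs: {1,12}, {2,11}, …, {6,7}.
Choosing 6 integers — say the integers 1 through 6 — takes one from each pair and avoids the property.
Choosing 7 forces two into the same pair by pigeonhole, and those sum to 13. So 7.

7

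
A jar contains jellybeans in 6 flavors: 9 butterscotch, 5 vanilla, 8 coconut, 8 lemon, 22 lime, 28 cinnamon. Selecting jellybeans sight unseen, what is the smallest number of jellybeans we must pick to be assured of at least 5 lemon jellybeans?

77

The worst case draws every non-lemon jellybean first: 9 + 5 + 8 + 22 + 28 = 72.
The next 5 draws are then forced to be lemon, giving 72 + 5 = 77.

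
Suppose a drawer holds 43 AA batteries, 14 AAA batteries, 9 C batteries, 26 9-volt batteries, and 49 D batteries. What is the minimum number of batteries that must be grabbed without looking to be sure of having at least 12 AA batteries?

The worst case draws every non-AA battery first: 14 + 9 + 26 + 49 = 98.
The next 12 draws are then forced to be AA, giving 98 + 12 = 110.

110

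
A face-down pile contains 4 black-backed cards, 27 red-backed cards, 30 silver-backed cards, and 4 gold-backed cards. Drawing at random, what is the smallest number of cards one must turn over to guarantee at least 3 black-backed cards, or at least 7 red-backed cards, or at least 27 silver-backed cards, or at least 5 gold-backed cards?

Each of the 4 back colors has its own threshold; avoid all of them simultaneously.
The worst case stops just short of every target: 2 black-backed, 6 red-backed, 26 silver-backed, 4 gold-backed — 2 + 6 + 26 + 4 = 38 cards.
One more card must push some back color to its target, so 38 + 1 = 39.

39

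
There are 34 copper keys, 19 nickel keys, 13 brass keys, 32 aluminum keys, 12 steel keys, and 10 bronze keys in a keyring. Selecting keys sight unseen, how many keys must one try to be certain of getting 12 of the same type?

66

Treat the 6 types as pigeonholes.
In the worst case we take at most 11 of each type, but all 10 bronze (fewer than 11), giving 11 + 11 + 11 + 11 + 11 + 10 = 65.
One more key then forces some type to 12, so 65 + 1 = 66.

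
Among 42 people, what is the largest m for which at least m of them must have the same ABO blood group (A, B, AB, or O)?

11

The 42 people fall into 4 ABO blood groups.
If each of the 4 ABO blood groups held at most 10, the total would be at most 4 × 10 = 40 < 42, a contradiction.
So at least one holds ⌈42/4⌉ = 11.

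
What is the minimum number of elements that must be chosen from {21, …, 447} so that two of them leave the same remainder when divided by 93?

94

Use the pigeonhole principle on residue classes: group the integers by remainder mod 93; there are 93 residue classes, each nonempty in this range.
Choosing one from each class (93 integers) avoids any shared remainder.
One more choice must repeat a class, so two differ by a multiple of 93. Hence 93 + 1 = 94.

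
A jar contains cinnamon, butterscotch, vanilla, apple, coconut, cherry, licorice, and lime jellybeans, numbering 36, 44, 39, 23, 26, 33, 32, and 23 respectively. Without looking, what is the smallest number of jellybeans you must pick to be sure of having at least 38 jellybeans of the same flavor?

248

In the worst case we take at most 37 of each flavor, but all 36 cinnamon, all 23 apple, all 26 coconut, all 33 cherry, all 32 licorice, and all 23 lime (fewer than 37), giving 36 + 37 + 37 + 23 + 26 + 33 + 32 + 23 = 247.
One more jellybean then forces some flavor to 38, so 247 + 1 = 248.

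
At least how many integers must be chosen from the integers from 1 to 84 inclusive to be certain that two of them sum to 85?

43

Partition {1, …, 84} into 42 pairs: {1,84}, {2,83}, …, {42,43}.
Choosing 42 integers — say the integers 1 through 42 — takes one from each pair and avoids the property.
Choosing 43 forces two into the same pair by pigeonhole, and those sum to 85. So 43.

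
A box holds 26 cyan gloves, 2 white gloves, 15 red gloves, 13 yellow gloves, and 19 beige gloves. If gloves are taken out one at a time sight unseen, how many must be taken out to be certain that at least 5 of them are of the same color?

In the worst case we take at most 4 of each color, but all 2 white (fewer than 4), giving 4 + 2 + 4 + 4 + 4 = 18.
One more glove then forces some color to 5, so 18 + 1 = 19.

19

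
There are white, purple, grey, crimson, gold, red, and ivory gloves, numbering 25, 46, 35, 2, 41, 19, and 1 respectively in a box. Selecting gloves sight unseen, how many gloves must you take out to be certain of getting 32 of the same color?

Treat the 7 colors as pigeonholes.
In the worst case we take at most 31 of each color, but all 25 white, all 2 crimson, all 19 red, and all 1 ivory (fewer than 31), giving 25 + 31 + 31 + 2 + 31 + 19 + 1 = 140.
One more glove then forces some color to 32, so 140 + 1 = 141.

141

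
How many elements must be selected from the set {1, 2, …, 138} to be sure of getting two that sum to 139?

Partition {1, …, 138} into 69 pairs: {1,138}, {2,137}, …, {69,70}.
Choosing 69 integers — say the integers 1 through 69 — takes one from each pair and avoids the property.
Choosing 70 forces two into the same pair by pigeonhole, and those sum to 139. So 70.

70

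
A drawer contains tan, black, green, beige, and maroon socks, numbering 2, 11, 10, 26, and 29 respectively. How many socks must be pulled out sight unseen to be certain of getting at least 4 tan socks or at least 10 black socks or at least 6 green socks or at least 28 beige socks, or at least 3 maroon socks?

45

The worst case stops just short of every target: all 2 tan, 9 black, 5 green, all 26 beige, 2 maroon — 2 + 9 + 5 + 26 + 2 = 44 socks.
One more sock must push some color to its target, so 44 + 1 = 45.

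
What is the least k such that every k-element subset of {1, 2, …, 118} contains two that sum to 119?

60

Partition {1, …, 118} into 59 pairs: {1,118}, {2,117}, …, {59,60}.
Choosing 59 integers — say the integers 1 through 59 — takes one from each pair and avoids the property.
Choosing 60 forces two into the same pair by pigeonhole, and those sum to 119. So 60.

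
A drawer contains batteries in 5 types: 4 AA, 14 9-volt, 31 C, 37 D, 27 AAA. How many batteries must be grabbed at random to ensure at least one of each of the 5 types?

110

The hardest type to obtain is AA: we could draw every other battery first — 113 − 4 = 109 batteries — without a single AA one.
The next draw must be AA, so 109 + 1 = 110.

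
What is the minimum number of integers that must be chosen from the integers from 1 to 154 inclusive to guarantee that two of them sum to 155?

Partition {1, …, 154} into 77 pairs: {1,154}, {2,153}, …, {77,78}.
Choosing 77 integers — say the integers 1 through 77 — takes one from each pair and avoids the property.
Choosing 78 forces two into the same pair by pigeonhole, and those sum to 155. So 78.

78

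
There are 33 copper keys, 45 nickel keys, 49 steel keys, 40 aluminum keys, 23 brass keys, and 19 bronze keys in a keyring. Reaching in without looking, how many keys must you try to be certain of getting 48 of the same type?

Treat the 6 types as pigeonholes.
In the worst case we take at most 47 of each type, but all 33 copper, all 45 nickel, all 40 aluminum, all 23 brass, and all 19 bronze (fewer than 47), giving 33 + 45 + 47 + 40 + 23 + 19 = 207.
One more key then forces some type to 48, so 207 + 1 = 208.

208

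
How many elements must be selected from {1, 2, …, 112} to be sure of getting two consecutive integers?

57

Partition {1, …, 112} into 56 pairs: {1,2}, {3,4}, …, {111,112}.
Choosing 56 integers — say the 56 even numbers 2, 4, …, 112 — takes one from each pair and avoids the property.
Choosing 57 forces two into the same pair by pigeonhole, and those are consecutive. So 57.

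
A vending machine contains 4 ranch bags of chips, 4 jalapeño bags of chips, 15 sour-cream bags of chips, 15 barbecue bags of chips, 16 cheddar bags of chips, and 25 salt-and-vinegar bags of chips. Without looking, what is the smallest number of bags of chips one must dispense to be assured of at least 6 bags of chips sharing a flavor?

In the worst case we take at most 5 of each flavor, but all 4 ranch and all 4 jalapeño (fewer than 5), giving 4 + 4 + 5 + 5 + 5 + 5 = 28.
One more bag of chips then forces some flavor to 6, so 28 + 1 = 29.

29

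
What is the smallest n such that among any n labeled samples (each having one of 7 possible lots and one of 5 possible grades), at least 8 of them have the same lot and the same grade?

246

There are 7 × 5 = 35 (lot, grade) combinations acting as pigeonholes.
With 35 × 7 = 245 labeled samples we could place exactly 7 in each, with no (lot, grade) pair reaching 8.
One more forces some (lot, grade) pair to hold 8, so 245 + 1 = 246.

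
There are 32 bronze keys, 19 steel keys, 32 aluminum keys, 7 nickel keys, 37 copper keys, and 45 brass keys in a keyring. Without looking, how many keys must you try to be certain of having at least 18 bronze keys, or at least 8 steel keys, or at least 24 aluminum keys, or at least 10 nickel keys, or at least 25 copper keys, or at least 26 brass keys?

Each of the 6 types has its own threshold; avoid all of them simultaneously.
The worst case stops just short of every target: 17 bronze, 7 steel, 23 aluminum, all 7 nickel, 24 copper, 25 brass — 17 + 7 + 23 + 7 + 24 + 25 = 103 keys.
One more key must push some type to its target, so 103 + 1 = 104.

104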